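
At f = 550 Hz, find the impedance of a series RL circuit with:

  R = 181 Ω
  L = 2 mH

Step 1 — Angular frequency: ω = 2π·f = 2π·550 = 3456 rad/s.
Step 2 — Component impedances:
  R: Z = R = 181 Ω
  L: Z = jωL = j·3456·0.002 = 0 + j6.912 Ω
Step 3 — Series combination: Z_total = R + L = 181 + j6.912 Ω = 181.1∠2.2° Ω.

Z = 181 + j6.912 Ω = 181.1∠2.2° Ω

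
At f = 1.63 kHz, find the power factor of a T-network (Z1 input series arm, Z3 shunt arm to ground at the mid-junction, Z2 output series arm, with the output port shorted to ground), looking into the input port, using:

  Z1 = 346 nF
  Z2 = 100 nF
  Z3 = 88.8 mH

Step 1 — Angular frequency: ω = 2π·f = 2π·1630 = 1.024e+04 rad/s.
Step 2 — Component impedances:
  Z1: Z = 1/(jωC) = -j/(ω·C) = 0 - j282.2 Ω
  Z2: Z = 1/(jωC) = -j/(ω·C) = 0 - j976.4 Ω
  Z3: Z = jωL = j·1.024e+04·0.0888 = 0 + j909.5 Ω
Step 3 — With the output port shorted to ground, the output series arm Z2 runs from the junction to ground; the shunt arm Z3 also runs from the junction to ground. They appear in parallel: Z3 || Z2 = 0 + j1.326e+04 Ω.
Step 4 — Series with input arm Z1: Z_in = Z1 + (Z3 || Z2) = 0 + j1.298e+04 Ω = 1.298e+04∠90.0° Ω.
Step 5 — Power factor: PF = cos(φ) = Re(Z)/|Z| = 0/1.298e+04 = 0.
Step 6 — Type: Im(Z) = 1.298e+04 ⇒ lagging (phase φ = 90.0°).

PF = 0 (lagging, φ = 90.0°)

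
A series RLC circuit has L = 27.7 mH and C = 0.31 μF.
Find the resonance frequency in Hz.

Step 1 — Resonance condition Im(Z)=0 gives ω₀ = 1/√(LC).
Step 2 — ω₀ = 1/√(0.0277·3.1e-07) = 1.079e+04 rad/s.
Step 3 — f₀ = ω₀/(2π) = 1718 Hz.

f₀ = 1718 Hz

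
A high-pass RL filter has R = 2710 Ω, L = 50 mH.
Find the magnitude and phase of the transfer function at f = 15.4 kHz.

Step 1 — Angular frequency: ω = 2π·1.54e+04 = 9.676e+04 rad/s.
Step 2 — Transfer function: H(jω) = jωL/(R + jωL).
Step 3 — Numerator jωL = j·4838; denominator R + jωL = 2710 + j4838.
Step 4 — H = 0.7612 + j0.4264.
Step 5 — Magnitude: |H| = 0.8725 (-1.2 dB); phase: φ = 29.3°.

|H| = 0.8725 (-1.2 dB), φ = 29.3°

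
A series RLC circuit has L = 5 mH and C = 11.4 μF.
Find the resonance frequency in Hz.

Step 1 — Resonance condition Im(Z)=0 gives ω₀ = 1/√(LC).
Step 2 — ω₀ = 1/√(0.005·1.14e-05) = 4189 rad/s.
Step 3 — f₀ = ω₀/(2π) = 666.6 Hz.

f₀ = 666.6 Hz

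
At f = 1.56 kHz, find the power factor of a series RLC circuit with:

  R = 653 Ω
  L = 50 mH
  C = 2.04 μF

Step 1 — Angular frequency: ω = 2π·f = 2π·1560 = 9802 rad/s.
Step 2 — Component impedances:
  R: Z = R = 653 Ω
  L: Z = jωL = j·9802·0.05 = 0 + j490.1 Ω
  C: Z = 1/(jωC) = -j/(ω·C) = 0 - j50.01 Ω
Step 3 — Series combination: Z_total = R + L + C = 653 + j440.1 Ω = 787.4∠34.0° Ω.
Step 4 — Power factor: PF = cos(φ) = Re(Z)/|Z| = 653/787.4 = 0.8293.
Step 5 — Type: Im(Z) = 440.1 ⇒ lagging (phase φ = 34.0°).

PF = 0.8293 (lagging, φ = 34.0°)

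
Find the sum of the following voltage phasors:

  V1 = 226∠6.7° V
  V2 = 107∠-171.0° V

Step 1 — Convert each phasor to rectangular form:
  V1 = 226·(cos(6.7°) + j·sin(6.7°)) = 224.5 + j26.37 V
  V2 = 107·(cos(-171.0°) + j·sin(-171.0°)) = -105.7 - j16.74 V
Step 2 — Sum components: V_total = 118.8 + j9.629 V.
Step 3 — Convert to polar: |V_total| = 119.2 V, ∠V_total = 4.6°.

V_total = 119.2∠4.6° V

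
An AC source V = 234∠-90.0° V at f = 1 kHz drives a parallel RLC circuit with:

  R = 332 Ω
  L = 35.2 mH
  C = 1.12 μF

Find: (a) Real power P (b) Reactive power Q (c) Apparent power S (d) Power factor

Step 1 — Angular frequency: ω = 2π·f = 2π·1000 = 6283 rad/s.
Step 2 — Component impedances:
  R: Z = R = 332 Ω
  L: Z = jωL = j·6283·0.0352 = 0 + j221.2 Ω
  C: Z = 1/(jωC) = -j/(ω·C) = 0 - j142.1 Ω
Step 3 — Parallel combination: 1/Z_total = 1/R + 1/L + 1/C; Z_total = 195.6 - j163.3 Ω = 254.8∠-39.9° Ω.
Step 4 — Source phasor: V = 234∠-90.0° V = 0 - j234 V.
Step 5 — Current: I = V / Z = 0.5887 - j0.7048 A = 0.9183∠-50.1° A.
Step 6 — Complex power: S = V·I* = 164.9 - j137.8 VA.
Step 7 — Real power: P = Re(S) = 164.9 W.
Step 8 — Reactive power: Q = Im(S) = -137.8 VAR.
Step 9 — Apparent power: |S| = 214.9 VA.
Step 10 — Power factor: PF = P/|S| = 0.7675 (leading).

(a) P = 164.9 W  (b) Q = -137.8 VAR  (c) S = 214.9 VA  (d) PF = 0.7675 (leading)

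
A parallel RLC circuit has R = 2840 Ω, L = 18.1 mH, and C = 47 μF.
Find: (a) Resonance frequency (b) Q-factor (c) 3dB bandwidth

Step 1 — Resonance: ω₀ = 1/√(LC) = 1/√(0.0181·4.7e-05) = 1084 rad/s.
Step 2 — f₀ = ω₀/(2π) = 172.6 Hz.
Step 3 — Parallel Q: Q = R/(ω₀L) = 2840/(1084·0.0181) = 144.7.
Step 4 — Bandwidth: Δω = ω₀/Q = 7.492 rad/s; BW = Δω/(2π) = 1.192 Hz.

(a) f₀ = 172.6 Hz  (b) Q = 144.7  (c) BW = 1.192 Hz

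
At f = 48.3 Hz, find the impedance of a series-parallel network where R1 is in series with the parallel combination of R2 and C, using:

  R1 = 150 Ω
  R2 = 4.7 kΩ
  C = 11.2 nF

Step 1 — Angular frequency: ω = 2π·f = 2π·48.3 = 303.5 rad/s.
Step 2 — Component impedances:
  R1: Z = R = 150 Ω
  R2: Z = R = 4700 Ω
  C: Z = 1/(jωC) = -j/(ω·C) = 0 - j2.942e+05 Ω
Step 3 — Parallel branch: R2 || C = 1/(1/R2 + 1/C) = 4699 - j75.06 Ω.
Step 4 — Series with R1: Z_total = R1 + (R2 || C) = 4849 - j75.06 Ω = 4849∠-0.9° Ω.

Z = 4849 - j75.06 Ω = 4849∠-0.9° Ω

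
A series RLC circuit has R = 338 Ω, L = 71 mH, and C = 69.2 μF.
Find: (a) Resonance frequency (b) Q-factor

Step 1 — Resonance condition Im(Z)=0 gives ω₀ = 1/√(LC).
Step 2 — ω₀ = 1/√(0.071·6.92e-05) = 451.1 rad/s.
Step 3 — f₀ = ω₀/(2π) = 71.8 Hz.
Step 4 — Series Q: Q = ω₀L/R = 451.1·0.071/338 = 0.09477.

(a) f₀ = 71.8 Hz  (b) Q = 0.09477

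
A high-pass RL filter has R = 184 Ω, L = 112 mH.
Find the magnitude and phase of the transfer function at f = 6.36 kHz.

Step 1 — Angular frequency: ω = 2π·6360 = 3.996e+04 rad/s.
Step 2 — Transfer function: H(jω) = jωL/(R + jωL).
Step 3 — Numerator jωL = j·4476; denominator R + jωL = 184 + j4476.
Step 4 — H = 0.9983 + j0.04104.
Step 5 — Magnitude: |H| = 0.9992 (-0.0 dB); phase: φ = 2.4°.

|H| = 0.9992 (-0.0 dB), φ = 2.4°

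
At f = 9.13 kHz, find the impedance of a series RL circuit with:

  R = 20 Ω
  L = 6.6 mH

Step 1 — Angular frequency: ω = 2π·f = 2π·9130 = 5.737e+04 rad/s.
Step 2 — Component impedances:
  R: Z = R = 20 Ω
  L: Z = jωL = j·5.737e+04·0.0066 = 0 + j378.6 Ω
Step 3 — Series combination: Z_total = R + L = 20 + j378.6 Ω = 379.1∠87.0° Ω.

Z = 20 + j378.6 Ω = 379.1∠87.0° Ω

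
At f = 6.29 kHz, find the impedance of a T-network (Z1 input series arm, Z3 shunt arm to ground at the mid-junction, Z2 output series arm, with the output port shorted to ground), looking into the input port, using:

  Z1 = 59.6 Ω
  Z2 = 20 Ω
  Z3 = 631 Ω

Step 1 — Angular frequency: ω = 2π·f = 2π·6290 = 3.952e+04 rad/s.
Step 2 — Component impedances:
  Z1: Z = R = 59.6 Ω
  Z2: Z = R = 20 Ω
  Z3: Z = R = 631 Ω
Step 3 — With the output port shorted to ground, the output series arm Z2 runs from the junction to ground; the shunt arm Z3 also runs from the junction to ground. They appear in parallel: Z3 || Z2 = 19.39 Ω.
Step 4 — Series with input arm Z1: Z_in = Z1 + (Z3 || Z2) = 78.99 Ω = 78.99∠0.0° Ω.

Z = 78.99 Ω = 78.99∠0.0° Ω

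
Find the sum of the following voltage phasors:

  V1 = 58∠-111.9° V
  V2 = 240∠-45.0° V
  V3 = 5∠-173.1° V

Step 1 — Convert each phasor to rectangular form:
  V1 = 58·(cos(-111.9°) + j·sin(-111.9°)) = -21.63 - j53.81 V
  V2 = 240·(cos(-45.0°) + j·sin(-45.0°)) = 169.7 - j169.7 V
  V3 = 5·(cos(-173.1°) + j·sin(-173.1°)) = -4.964 - j0.6007 V
Step 2 — Sum components: V_total = 143.1 - j224.1 V.
Step 3 — Convert to polar: |V_total| = 265.9 V, ∠V_total = -57.4°.

V_total = 265.9∠-57.4° V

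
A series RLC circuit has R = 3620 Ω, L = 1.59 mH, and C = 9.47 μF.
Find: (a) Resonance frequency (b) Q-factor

Step 1 — Resonance condition Im(Z)=0 gives ω₀ = 1/√(LC).
Step 2 — ω₀ = 1/√(0.00159·9.47e-06) = 8149 rad/s.
Step 3 — f₀ = ω₀/(2π) = 1297 Hz.
Step 4 — Series Q: Q = ω₀L/R = 8149·0.00159/3620 = 0.003579.

(a) f₀ = 1297 Hz  (b) Q = 0.003579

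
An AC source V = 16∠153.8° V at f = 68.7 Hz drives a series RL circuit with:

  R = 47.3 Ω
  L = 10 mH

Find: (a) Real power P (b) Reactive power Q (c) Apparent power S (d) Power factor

Step 1 — Angular frequency: ω = 2π·f = 2π·68.7 = 431.7 rad/s.
Step 2 — Component impedances:
  R: Z = R = 47.3 Ω
  L: Z = jωL = j·431.7·0.01 = 0 + j4.317 Ω
Step 3 — Series combination: Z_total = R + L = 47.3 + j4.317 Ω = 47.5∠5.2° Ω.
Step 4 — Source phasor: V = 16∠153.8° V = -14.36 + j7.064 V.
Step 5 — Current: I = V / Z = -0.2875 + j0.1756 A = 0.3369∠148.6° A.
Step 6 — Complex power: S = V·I* = 5.368 + j0.4898 VA.
Step 7 — Real power: P = Re(S) = 5.368 W.
Step 8 — Reactive power: Q = Im(S) = 0.4898 VAR.
Step 9 — Apparent power: |S| = 5.39 VA.
Step 10 — Power factor: PF = P/|S| = 0.9959 (lagging).

(a) P = 5.368 W  (b) Q = 0.4898 VAR  (c) S = 5.39 VA  (d) PF = 0.9959 (lagging)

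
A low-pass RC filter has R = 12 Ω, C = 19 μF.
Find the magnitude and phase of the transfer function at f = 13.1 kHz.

Step 1 — Angular frequency: ω = 2π·1.31e+04 = 8.231e+04 rad/s.
Step 2 — Transfer function: H(jω) = 1/(1 + jωRC).
Step 3 — Denominator: 1 + jωRC = 1 + j·8.231e+04·12·1.9e-05 = 1 + j18.77.
Step 4 — H = 0.002831 - j0.05314.
Step 5 — Magnitude: |H| = 0.05321 (-25.5 dB); phase: φ = -86.9°.

|H| = 0.05321 (-25.5 dB), φ = -86.9°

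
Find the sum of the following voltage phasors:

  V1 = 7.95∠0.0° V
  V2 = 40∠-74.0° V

Step 1 — Convert each phasor to rectangular form:
  V1 = 7.95·(cos(0.0°) + j·sin(0.0°)) = 7.95 V
  V2 = 40·(cos(-74.0°) + j·sin(-74.0°)) = 11.03 - j38.45 V
Step 2 — Sum components: V_total = 18.98 - j38.45 V.
Step 3 — Convert to polar: |V_total| = 42.88 V, ∠V_total = -63.7°.

V_total = 42.88∠-63.7° V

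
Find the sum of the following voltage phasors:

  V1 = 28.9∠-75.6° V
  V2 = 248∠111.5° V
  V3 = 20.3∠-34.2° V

Step 1 — Convert each phasor to rectangular form:
  V1 = 28.9·(cos(-75.6°) + j·sin(-75.6°)) = 7.187 - j27.99 V
  V2 = 248·(cos(111.5°) + j·sin(111.5°)) = -90.89 + j230.7 V
  V3 = 20.3·(cos(-34.2°) + j·sin(-34.2°)) = 16.79 - j11.41 V
Step 2 — Sum components: V_total = -66.92 + j191.3 V.
Step 3 — Convert to polar: |V_total| = 202.7 V, ∠V_total = 109.3°.

V_total = 202.7∠109.3° V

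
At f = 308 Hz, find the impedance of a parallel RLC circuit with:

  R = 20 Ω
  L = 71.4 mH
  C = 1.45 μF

Step 1 — Angular frequency: ω = 2π·f = 2π·308 = 1935 rad/s.
Step 2 — Component impedances:
  R: Z = R = 20 Ω
  L: Z = jωL = j·1935·0.0714 = 0 + j138.2 Ω
  C: Z = 1/(jωC) = -j/(ω·C) = 0 - j356.4 Ω
Step 3 — Parallel combination: 1/Z_total = 1/R + 1/L + 1/C; Z_total = 19.84 + j1.759 Ω = 19.92∠5.1° Ω.

Z = 19.84 + j1.759 Ω = 19.92∠5.1° Ω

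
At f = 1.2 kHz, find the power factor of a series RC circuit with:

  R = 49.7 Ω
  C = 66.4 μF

Step 1 — Angular frequency: ω = 2π·f = 2π·1200 = 7540 rad/s.
Step 2 — Component impedances:
  R: Z = R = 49.7 Ω
  C: Z = 1/(jωC) = -j/(ω·C) = 0 - j1.997 Ω
Step 3 — Series combination: Z_total = R + C = 49.7 - j1.997 Ω = 49.74∠-2.3° Ω.
Step 4 — Power factor: PF = cos(φ) = Re(Z)/|Z| = 49.7/49.74 = 0.9992.
Step 5 — Type: Im(Z) = -1.997 ⇒ leading (phase φ = -2.3°).

PF = 0.9992 (leading, φ = -2.3°)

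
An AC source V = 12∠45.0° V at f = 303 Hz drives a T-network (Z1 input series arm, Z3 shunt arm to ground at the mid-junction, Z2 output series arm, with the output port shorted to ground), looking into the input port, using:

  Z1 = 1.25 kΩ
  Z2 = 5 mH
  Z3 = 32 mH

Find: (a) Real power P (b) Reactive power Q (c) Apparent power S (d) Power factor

Step 1 — Angular frequency: ω = 2π·f = 2π·303 = 1904 rad/s.
Step 2 — Component impedances:
  Z1: Z = R = 1250 Ω
  Z2: Z = jωL = j·1904·0.005 = 0 + j9.519 Ω
  Z3: Z = jωL = j·1904·0.032 = 0 + j60.92 Ω
Step 3 — With the output port shorted to ground, the output series arm Z2 runs from the junction to ground; the shunt arm Z3 also runs from the junction to ground. They appear in parallel: Z3 || Z2 = 0 + j8.233 Ω.
Step 4 — Series with input arm Z1: Z_in = Z1 + (Z3 || Z2) = 1250 + j8.233 Ω = 1250∠0.4° Ω.
Step 5 — Source phasor: V = 12∠45.0° V = 8.485 + j8.485 V.
Step 6 — Current: I = V / Z = 0.006833 + j0.006743 A = 0.0096∠44.6° A.
Step 7 — Complex power: S = V·I* = 0.1152 + j0.0007587 VA.
Step 8 — Real power: P = Re(S) = 0.1152 W.
Step 9 — Reactive power: Q = Im(S) = 0.0007587 VAR.
Step 10 — Apparent power: |S| = 0.1152 VA.
Step 11 — Power factor: PF = P/|S| = 1 (lagging).

(a) P = 0.1152 W  (b) Q = 0.0007587 VAR  (c) S = 0.1152 VA  (d) PF = 1 (lagging)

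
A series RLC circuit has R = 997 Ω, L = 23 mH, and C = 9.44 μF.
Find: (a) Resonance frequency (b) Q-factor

Step 1 — Resonance condition Im(Z)=0 gives ω₀ = 1/√(LC).
Step 2 — ω₀ = 1/√(0.023·9.44e-06) = 2146 rad/s.
Step 3 — f₀ = ω₀/(2π) = 341.6 Hz.
Step 4 — Series Q: Q = ω₀L/R = 2146·0.023/997 = 0.04951.

(a) f₀ = 341.6 Hz  (b) Q = 0.04951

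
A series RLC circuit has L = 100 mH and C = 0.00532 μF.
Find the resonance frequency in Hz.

Step 1 — Resonance condition Im(Z)=0 gives ω₀ = 1/√(LC).
Step 2 — ω₀ = 1/√(0.1·5.32e-09) = 4.336e+04 rad/s.
Step 3 — f₀ = ω₀/(2π) = 6900 Hz.

f₀ = 6900 Hz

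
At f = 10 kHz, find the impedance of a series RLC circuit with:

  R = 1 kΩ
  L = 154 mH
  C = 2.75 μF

Step 1 — Angular frequency: ω = 2π·f = 2π·1e+04 = 6.283e+04 rad/s.
Step 2 — Component impedances:
  R: Z = R = 1000 Ω
  L: Z = jωL = j·6.283e+04·0.154 = 0 + j9676 Ω
  C: Z = 1/(jωC) = -j/(ω·C) = 0 - j5.787 Ω
Step 3 — Series combination: Z_total = R + L + C = 1000 + j9670 Ω = 9722∠84.1° Ω.

Z = 1000 + j9670 Ω = 9722∠84.1° Ω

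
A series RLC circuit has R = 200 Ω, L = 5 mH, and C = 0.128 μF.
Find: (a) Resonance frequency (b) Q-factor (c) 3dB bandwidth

Step 1 — Resonance: ω₀ = 1/√(LC) = 1/√(0.005·1.28e-07) = 3.953e+04 rad/s.
Step 2 — f₀ = ω₀/(2π) = 6291 Hz.
Step 3 — Series Q: Q = ω₀L/R = 3.953e+04·0.005/200 = 0.9882.
Step 4 — Bandwidth: Δω = ω₀/Q = 4e+04 rad/s; BW = Δω/(2π) = 6366 Hz.

(a) f₀ = 6291 Hz  (b) Q = 0.9882  (c) BW = 6366 Hz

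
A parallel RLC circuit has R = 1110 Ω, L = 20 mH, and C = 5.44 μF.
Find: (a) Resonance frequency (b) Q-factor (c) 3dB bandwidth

Step 1 — Resonance: ω₀ = 1/√(LC) = 1/√(0.02·5.44e-06) = 3032 rad/s.
Step 2 — f₀ = ω₀/(2π) = 482.5 Hz.
Step 3 — Parallel Q: Q = R/(ω₀L) = 1110/(3032·0.02) = 18.31.
Step 4 — Bandwidth: Δω = ω₀/Q = 165.6 rad/s; BW = Δω/(2π) = 26.36 Hz.

(a) f₀ = 482.5 Hz  (b) Q = 18.31  (c) BW = 26.36 Hz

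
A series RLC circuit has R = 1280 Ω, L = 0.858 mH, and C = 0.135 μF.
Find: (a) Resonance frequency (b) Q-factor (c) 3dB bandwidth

Step 1 — Resonance condition Im(Z)=0 gives ω₀ = 1/√(LC).
Step 2 — ω₀ = 1/√(0.000858·1.35e-07) = 9.292e+04 rad/s.
Step 3 — f₀ = ω₀/(2π) = 1.479e+04 Hz.
Step 4 — Series Q: Q = ω₀L/R = 9.292e+04·0.000858/1280 = 0.06228.
Step 5 — 3dB bandwidth: Δω = ω₀/Q = 1.492e+06 rad/s; BW = Δω/(2π) = 2.374e+05 Hz.

(a) f₀ = 1.479e+04 Hz  (b) Q = 0.06228  (c) BW = 2.374e+05 Hz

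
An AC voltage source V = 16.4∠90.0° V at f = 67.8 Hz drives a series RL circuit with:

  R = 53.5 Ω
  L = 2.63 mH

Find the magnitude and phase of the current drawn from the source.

Step 1 — Angular frequency: ω = 2π·f = 2π·67.8 = 426 rad/s.
Step 2 — Component impedances:
  R: Z = R = 53.5 Ω
  L: Z = jωL = j·426·0.00263 = 0 + j1.12 Ω
Step 3 — Series combination: Z_total = R + L = 53.5 + j1.12 Ω = 53.51∠1.2° Ω.
Step 4 — Source phasor: V = 16.4∠90.0° V = 0 + j16.4 V.
Step 5 — Ohm's law: I = V / Z_total = (0 + j16.4) / (53.5 + j1.12) = 0.006417 + j0.3064 A.
Step 6 — Convert to polar: |I| = 0.3065 A, ∠I = 88.8°.

I = 0.3065∠88.8° A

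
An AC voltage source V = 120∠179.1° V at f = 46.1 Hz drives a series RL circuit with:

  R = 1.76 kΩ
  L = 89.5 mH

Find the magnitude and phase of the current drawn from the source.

Step 1 — Angular frequency: ω = 2π·f = 2π·46.1 = 289.7 rad/s.
Step 2 — Component impedances:
  R: Z = R = 1760 Ω
  L: Z = jωL = j·289.7·0.0895 = 0 + j25.92 Ω
Step 3 — Series combination: Z_total = R + L = 1760 + j25.92 Ω = 1760∠0.8° Ω.
Step 4 — Source phasor: V = 120∠179.1° V = -120 + j1.885 V.
Step 5 — Ohm's law: I = V / Z_total = (-120 + j1.885) / (1760 + j25.92) = -0.06814 + j0.002075 A.
Step 6 — Convert to polar: |I| = 0.06817 A, ∠I = 178.3°.

I = 0.06817∠178.3° A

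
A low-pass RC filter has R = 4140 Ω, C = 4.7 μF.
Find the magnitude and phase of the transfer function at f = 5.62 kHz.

Step 1 — Angular frequency: ω = 2π·5620 = 3.531e+04 rad/s.
Step 2 — Transfer function: H(jω) = 1/(1 + jωRC).
Step 3 — Denominator: 1 + jωRC = 1 + j·3.531e+04·4140·4.7e-06 = 1 + j687.1.
Step 4 — H = 2.118e-06 - j0.001455.
Step 5 — Magnitude: |H| = 0.001455 (-56.7 dB); phase: φ = -89.9°.

|H| = 0.001455 (-56.7 dB), φ = -89.9°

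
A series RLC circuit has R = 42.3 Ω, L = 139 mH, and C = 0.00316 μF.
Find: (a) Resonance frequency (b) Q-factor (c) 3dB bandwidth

Step 1 — Resonance: ω₀ = 1/√(LC) = 1/√(0.139·3.16e-09) = 4.771e+04 rad/s.
Step 2 — f₀ = ω₀/(2π) = 7594 Hz.
Step 3 — Series Q: Q = ω₀L/R = 4.771e+04·0.139/42.3 = 156.8.
Step 4 — Bandwidth: Δω = ω₀/Q = 304.3 rad/s; BW = Δω/(2π) = 48.43 Hz.

(a) f₀ = 7594 Hz  (b) Q = 156.8  (c) BW = 48.43 Hz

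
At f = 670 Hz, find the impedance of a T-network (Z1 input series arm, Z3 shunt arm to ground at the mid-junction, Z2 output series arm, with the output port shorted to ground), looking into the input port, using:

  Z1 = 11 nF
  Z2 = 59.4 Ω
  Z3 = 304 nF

Step 1 — Angular frequency: ω = 2π·f = 2π·670 = 4210 rad/s.
Step 2 — Component impedances:
  Z1: Z = 1/(jωC) = -j/(ω·C) = 0 - j2.159e+04 Ω
  Z2: Z = R = 59.4 Ω
  Z3: Z = 1/(jωC) = -j/(ω·C) = 0 - j781.4 Ω
Step 3 — With the output port shorted to ground, the output series arm Z2 runs from the junction to ground; the shunt arm Z3 also runs from the junction to ground. They appear in parallel: Z3 || Z2 = 59.06 - j4.49 Ω.
Step 4 — Series with input arm Z1: Z_in = Z1 + (Z3 || Z2) = 59.06 - j2.16e+04 Ω = 2.16e+04∠-89.8° Ω.

Z = 59.06 - j2.16e+04 Ω = 2.16e+04∠-89.8° Ω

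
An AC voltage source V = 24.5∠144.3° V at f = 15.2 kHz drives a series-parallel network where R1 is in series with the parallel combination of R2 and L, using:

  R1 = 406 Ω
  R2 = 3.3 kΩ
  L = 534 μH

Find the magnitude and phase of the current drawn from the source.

Step 1 — Angular frequency: ω = 2π·f = 2π·1.52e+04 = 9.55e+04 rad/s.
Step 2 — Component impedances:
  R1: Z = R = 406 Ω
  R2: Z = R = 3300 Ω
  L: Z = jωL = j·9.55e+04·0.000534 = 0 + j51 Ω
Step 3 — Parallel branch: R2 || L = 1/(1/R2 + 1/L) = 0.788 + j50.99 Ω.
Step 4 — Series with R1: Z_total = R1 + (R2 || L) = 406.8 + j50.99 Ω = 410∠7.1° Ω.
Step 5 — Source phasor: V = 24.5∠144.3° V = -19.9 + j14.3 V.
Step 6 — Ohm's law: I = V / Z_total = (-19.9 + j14.3) / (406.8 + j50.99) = -0.04382 + j0.04064 A.
Step 7 — Convert to polar: |I| = 0.05976 A, ∠I = 137.2°.

I = 0.05976∠137.2° A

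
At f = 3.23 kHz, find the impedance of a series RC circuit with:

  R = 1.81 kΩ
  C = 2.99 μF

Step 1 — Angular frequency: ω = 2π·f = 2π·3230 = 2.029e+04 rad/s.
Step 2 — Component impedances:
  R: Z = R = 1810 Ω
  C: Z = 1/(jωC) = -j/(ω·C) = 0 - j16.48 Ω
Step 3 — Series combination: Z_total = R + C = 1810 - j16.48 Ω = 1810∠-0.5° Ω.

Z = 1810 - j16.48 Ω = 1810∠-0.5° Ω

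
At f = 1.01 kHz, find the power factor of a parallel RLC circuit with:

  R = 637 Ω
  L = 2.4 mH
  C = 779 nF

Step 1 — Angular frequency: ω = 2π·f = 2π·1010 = 6346 rad/s.
Step 2 — Component impedances:
  R: Z = R = 637 Ω
  L: Z = jωL = j·6346·0.0024 = 0 + j15.23 Ω
  C: Z = 1/(jωC) = -j/(ω·C) = 0 - j202.3 Ω
Step 3 — Parallel combination: 1/Z_total = 1/R + 1/L + 1/C; Z_total = 0.4256 + j16.46 Ω = 16.47∠88.5° Ω.
Step 4 — Power factor: PF = cos(φ) = Re(Z)/|Z| = 0.42559/16.465 = 0.02585.
Step 5 — Type: Im(Z) = 16.46 ⇒ lagging (phase φ = 88.5°).

PF = 0.02585 (lagging, φ = 88.5°)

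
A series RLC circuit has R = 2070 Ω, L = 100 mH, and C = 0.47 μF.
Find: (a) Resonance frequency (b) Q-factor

Step 1 — Resonance condition Im(Z)=0 gives ω₀ = 1/√(LC).
Step 2 — ω₀ = 1/√(0.1·4.7e-07) = 4613 rad/s.
Step 3 — f₀ = ω₀/(2π) = 734.1 Hz.
Step 4 — Series Q: Q = ω₀L/R = 4613·0.1/2070 = 0.2228.

(a) f₀ = 734.1 Hz  (b) Q = 0.2228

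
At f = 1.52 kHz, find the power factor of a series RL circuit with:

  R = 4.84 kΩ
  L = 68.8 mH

Step 1 — Angular frequency: ω = 2π·f = 2π·1520 = 9550 rad/s.
Step 2 — Component impedances:
  R: Z = R = 4840 Ω
  L: Z = jωL = j·9550·0.0688 = 0 + j657.1 Ω
Step 3 — Series combination: Z_total = R + L = 4840 + j657.1 Ω = 4884∠7.7° Ω.
Step 4 — Power factor: PF = cos(φ) = Re(Z)/|Z| = 4840/4884.4 = 0.9909.
Step 5 — Type: Im(Z) = 657.1 ⇒ lagging (phase φ = 7.7°).

PF = 0.9909 (lagging, φ = 7.7°)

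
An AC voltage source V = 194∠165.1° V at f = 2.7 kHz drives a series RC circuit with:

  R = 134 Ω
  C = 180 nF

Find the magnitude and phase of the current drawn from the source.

Step 1 — Angular frequency: ω = 2π·f = 2π·2700 = 1.696e+04 rad/s.
Step 2 — Component impedances:
  R: Z = R = 134 Ω
  C: Z = 1/(jωC) = -j/(ω·C) = 0 - j327.5 Ω
Step 3 — Series combination: Z_total = R + C = 134 - j327.5 Ω = 353.8∠-67.7° Ω.
Step 4 — Source phasor: V = 194∠165.1° V = -187.5 + j49.88 V.
Step 5 — Ohm's law: I = V / Z_total = (-187.5 + j49.88) / (134 - j327.5) = -0.3311 - j0.437 A.
Step 6 — Convert to polar: |I| = 0.5483 A, ∠I = -127.2°.

I = 0.5483∠-127.2° A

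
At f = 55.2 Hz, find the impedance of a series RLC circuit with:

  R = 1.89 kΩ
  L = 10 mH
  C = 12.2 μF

Step 1 — Angular frequency: ω = 2π·f = 2π·55.2 = 346.8 rad/s.
Step 2 — Component impedances:
  R: Z = R = 1890 Ω
  L: Z = jωL = j·346.8·0.01 = 0 + j3.468 Ω
  C: Z = 1/(jωC) = -j/(ω·C) = 0 - j236.3 Ω
Step 3 — Series combination: Z_total = R + L + C = 1890 - j232.9 Ω = 1904∠-7.0° Ω.

Z = 1890 - j232.9 Ω = 1904∠-7.0° Ω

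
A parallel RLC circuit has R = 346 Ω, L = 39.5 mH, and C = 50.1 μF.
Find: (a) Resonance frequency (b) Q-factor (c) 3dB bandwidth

Step 1 — Resonance: ω₀ = 1/√(LC) = 1/√(0.0395·5.01e-05) = 710.9 rad/s.
Step 2 — f₀ = ω₀/(2π) = 113.1 Hz.
Step 3 — Parallel Q: Q = R/(ω₀L) = 346/(710.9·0.0395) = 12.32.
Step 4 — Bandwidth: Δω = ω₀/Q = 57.69 rad/s; BW = Δω/(2π) = 9.181 Hz.

(a) f₀ = 113.1 Hz  (b) Q = 12.32  (c) BW = 9.181 Hz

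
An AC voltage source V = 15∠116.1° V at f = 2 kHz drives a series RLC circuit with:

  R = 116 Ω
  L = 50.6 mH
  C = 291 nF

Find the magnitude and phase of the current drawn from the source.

Step 1 — Angular frequency: ω = 2π·f = 2π·2000 = 1.257e+04 rad/s.
Step 2 — Component impedances:
  R: Z = R = 116 Ω
  L: Z = jωL = j·1.257e+04·0.0506 = 0 + j635.9 Ω
  C: Z = 1/(jωC) = -j/(ω·C) = 0 - j273.5 Ω
Step 3 — Series combination: Z_total = R + L + C = 116 + j362.4 Ω = 380.5∠72.3° Ω.
Step 4 — Source phasor: V = 15∠116.1° V = -6.599 + j13.47 V.
Step 5 — Ohm's law: I = V / Z_total = (-6.599 + j13.47) / (116 + j362.4) = 0.02843 + j0.02731 A.
Step 6 — Convert to polar: |I| = 0.03942 A, ∠I = 43.8°.

I = 0.03942∠43.8° A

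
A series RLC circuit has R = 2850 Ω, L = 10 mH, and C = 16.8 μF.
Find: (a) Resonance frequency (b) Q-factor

Step 1 — Resonance condition Im(Z)=0 gives ω₀ = 1/√(LC).
Step 2 — ω₀ = 1/√(0.01·1.68e-05) = 2440 rad/s.
Step 3 — f₀ = ω₀/(2π) = 388.3 Hz.
Step 4 — Series Q: Q = ω₀L/R = 2440·0.01/2850 = 0.008561.

(a) f₀ = 388.3 Hz  (b) Q = 0.008561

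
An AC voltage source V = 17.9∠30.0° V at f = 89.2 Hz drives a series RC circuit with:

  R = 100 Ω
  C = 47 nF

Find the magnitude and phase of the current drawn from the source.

Step 1 — Angular frequency: ω = 2π·f = 2π·89.2 = 560.5 rad/s.
Step 2 — Component impedances:
  R: Z = R = 100 Ω
  C: Z = 1/(jωC) = -j/(ω·C) = 0 - j3.796e+04 Ω
Step 3 — Series combination: Z_total = R + C = 100 - j3.796e+04 Ω = 3.796e+04∠-89.8° Ω.
Step 4 — Source phasor: V = 17.9∠30.0° V = 15.5 + j8.95 V.
Step 5 — Ohm's law: I = V / Z_total = (15.5 + j8.95) / (100 - j3.796e+04) = -0.0002347 + j0.000409 A.
Step 6 — Convert to polar: |I| = 0.0004715 A, ∠I = 119.8°.

I = 0.0004715∠119.8° A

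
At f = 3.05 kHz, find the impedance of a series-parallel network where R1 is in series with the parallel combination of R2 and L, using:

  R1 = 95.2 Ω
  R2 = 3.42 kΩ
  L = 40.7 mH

Step 1 — Angular frequency: ω = 2π·f = 2π·3050 = 1.916e+04 rad/s.
Step 2 — Component impedances:
  R1: Z = R = 95.2 Ω
  R2: Z = R = 3420 Ω
  L: Z = jωL = j·1.916e+04·0.0407 = 0 + j780 Ω
Step 3 — Parallel branch: R2 || L = 1/(1/R2 + 1/L) = 169.1 + j741.4 Ω.
Step 4 — Series with R1: Z_total = R1 + (R2 || L) = 264.3 + j741.4 Ω = 787.1∠70.4° Ω.

Z = 264.3 + j741.4 Ω = 787.1∠70.4° Ω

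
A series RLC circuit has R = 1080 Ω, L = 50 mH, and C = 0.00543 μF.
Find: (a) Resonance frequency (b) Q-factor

Step 1 — Resonance condition Im(Z)=0 gives ω₀ = 1/√(LC).
Step 2 — ω₀ = 1/√(0.05·5.43e-09) = 6.069e+04 rad/s.
Step 3 — f₀ = ω₀/(2π) = 9659 Hz.
Step 4 — Series Q: Q = ω₀L/R = 6.069e+04·0.05/1080 = 2.81.

(a) f₀ = 9659 Hz  (b) Q = 2.81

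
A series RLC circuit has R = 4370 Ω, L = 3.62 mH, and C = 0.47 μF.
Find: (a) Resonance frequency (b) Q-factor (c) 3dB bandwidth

Step 1 — Resonance: ω₀ = 1/√(LC) = 1/√(0.00362·4.7e-07) = 2.424e+04 rad/s.
Step 2 — f₀ = ω₀/(2π) = 3858 Hz.
Step 3 — Series Q: Q = ω₀L/R = 2.424e+04·0.00362/4370 = 0.02008.
Step 4 — Bandwidth: Δω = ω₀/Q = 1.207e+06 rad/s; BW = Δω/(2π) = 1.921e+05 Hz.

(a) f₀ = 3858 Hz  (b) Q = 0.02008  (c) BW = 1.921e+05 Hz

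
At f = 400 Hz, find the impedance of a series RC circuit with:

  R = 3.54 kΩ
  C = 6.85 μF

Step 1 — Angular frequency: ω = 2π·f = 2π·400 = 2513 rad/s.
Step 2 — Component impedances:
  R: Z = R = 3540 Ω
  C: Z = 1/(jωC) = -j/(ω·C) = 0 - j58.09 Ω
Step 3 — Series combination: Z_total = R + C = 3540 - j58.09 Ω = 3540∠-0.9° Ω.

Z = 3540 - j58.09 Ω = 3540∠-0.9° Ω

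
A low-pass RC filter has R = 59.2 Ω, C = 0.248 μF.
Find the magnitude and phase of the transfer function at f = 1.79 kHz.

Step 1 — Angular frequency: ω = 2π·1790 = 1.125e+04 rad/s.
Step 2 — Transfer function: H(jω) = 1/(1 + jωRC).
Step 3 — Denominator: 1 + jωRC = 1 + j·1.125e+04·59.2·2.48e-07 = 1 + j0.1651.
Step 4 — H = 0.9735 - j0.1607.
Step 5 — Magnitude: |H| = 0.9866 (-0.1 dB); phase: φ = -9.4°.

|H| = 0.9866 (-0.1 dB), φ = -9.4°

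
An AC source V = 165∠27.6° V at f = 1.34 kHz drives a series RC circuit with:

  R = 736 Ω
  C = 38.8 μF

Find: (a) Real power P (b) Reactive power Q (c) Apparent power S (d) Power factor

Step 1 — Angular frequency: ω = 2π·f = 2π·1340 = 8419 rad/s.
Step 2 — Component impedances:
  R: Z = R = 736 Ω
  C: Z = 1/(jωC) = -j/(ω·C) = 0 - j3.061 Ω
Step 3 — Series combination: Z_total = R + C = 736 - j3.061 Ω = 736∠-0.2° Ω.
Step 4 — Source phasor: V = 165∠27.6° V = 146.2 + j76.44 V.
Step 5 — Current: I = V / Z = 0.1982 + j0.1047 A = 0.2242∠27.8° A.
Step 6 — Complex power: S = V·I* = 36.99 - j0.1538 VA.
Step 7 — Real power: P = Re(S) = 36.99 W.
Step 8 — Reactive power: Q = Im(S) = -0.1538 VAR.
Step 9 — Apparent power: |S| = 36.99 VA.
Step 10 — Power factor: PF = P/|S| = 1 (leading).

(a) P = 36.99 W  (b) Q = -0.1538 VAR  (c) S = 36.99 VA  (d) PF = 1 (leading)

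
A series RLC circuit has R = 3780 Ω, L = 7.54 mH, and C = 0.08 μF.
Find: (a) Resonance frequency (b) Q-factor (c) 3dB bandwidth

Step 1 — Resonance: ω₀ = 1/√(LC) = 1/√(0.00754·8e-08) = 4.072e+04 rad/s.
Step 2 — f₀ = ω₀/(2π) = 6480 Hz.
Step 3 — Series Q: Q = ω₀L/R = 4.072e+04·0.00754/3780 = 0.08122.
Step 4 — Bandwidth: Δω = ω₀/Q = 5.013e+05 rad/s; BW = Δω/(2π) = 7.979e+04 Hz.

(a) f₀ = 6480 Hz  (b) Q = 0.08122  (c) BW = 7.979e+04 Hz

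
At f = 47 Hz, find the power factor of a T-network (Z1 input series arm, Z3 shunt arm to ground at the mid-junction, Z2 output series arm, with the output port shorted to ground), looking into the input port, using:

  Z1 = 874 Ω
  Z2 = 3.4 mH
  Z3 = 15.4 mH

Step 1 — Angular frequency: ω = 2π·f = 2π·47 = 295.3 rad/s.
Step 2 — Component impedances:
  Z1: Z = R = 874 Ω
  Z2: Z = jωL = j·295.3·0.0034 = 0 + j1.004 Ω
  Z3: Z = jωL = j·295.3·0.0154 = 0 + j4.548 Ω
Step 3 — With the output port shorted to ground, the output series arm Z2 runs from the junction to ground; the shunt arm Z3 also runs from the junction to ground. They appear in parallel: Z3 || Z2 = 0 + j0.8225 Ω.
Step 4 — Series with input arm Z1: Z_in = Z1 + (Z3 || Z2) = 874 + j0.8225 Ω = 874∠0.1° Ω.
Step 5 — Power factor: PF = cos(φ) = Re(Z)/|Z| = 874/874 = 1.
Step 6 — Type: Im(Z) = 0.8225 ⇒ lagging (phase φ = 0.1°).

PF = 1 (lagging, φ = 0.1°)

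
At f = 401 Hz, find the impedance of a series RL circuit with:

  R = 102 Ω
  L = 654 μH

Step 1 — Angular frequency: ω = 2π·f = 2π·401 = 2520 rad/s.
Step 2 — Component impedances:
  R: Z = R = 102 Ω
  L: Z = jωL = j·2520·0.000654 = 0 + j1.648 Ω
Step 3 — Series combination: Z_total = R + L = 102 + j1.648 Ω = 102∠0.9° Ω.

Z = 102 + j1.648 Ω = 102∠0.9° Ω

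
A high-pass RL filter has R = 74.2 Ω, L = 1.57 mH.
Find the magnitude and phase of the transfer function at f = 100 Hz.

Step 1 — Angular frequency: ω = 2π·100 = 628.3 rad/s.
Step 2 — Transfer function: H(jω) = jωL/(R + jωL).
Step 3 — Numerator jωL = j·0.9865; denominator R + jωL = 74.2 + j0.9865.
Step 4 — H = 0.0001767 + j0.01329.
Step 5 — Magnitude: |H| = 0.01329 (-37.5 dB); phase: φ = 89.2°.

|H| = 0.01329 (-37.5 dB), φ = 89.2°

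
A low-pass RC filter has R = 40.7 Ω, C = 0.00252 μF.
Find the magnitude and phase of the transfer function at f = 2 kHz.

Step 1 — Angular frequency: ω = 2π·2000 = 1.257e+04 rad/s.
Step 2 — Transfer function: H(jω) = 1/(1 + jωRC).
Step 3 — Denominator: 1 + jωRC = 1 + j·1.257e+04·40.7·2.52e-09 = 1 + j0.001289.
Step 4 — H = 1 - j0.001289.
Step 5 — Magnitude: |H| = 1 (-0.0 dB); phase: φ = -0.1°.

|H| = 1 (-0.0 dB), φ = -0.1°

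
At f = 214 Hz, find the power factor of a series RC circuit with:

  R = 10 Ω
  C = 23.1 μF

Step 1 — Angular frequency: ω = 2π·f = 2π·214 = 1345 rad/s.
Step 2 — Component impedances:
  R: Z = R = 10 Ω
  C: Z = 1/(jωC) = -j/(ω·C) = 0 - j32.2 Ω
Step 3 — Series combination: Z_total = R + C = 10 - j32.2 Ω = 33.71∠-72.7° Ω.
Step 4 — Power factor: PF = cos(φ) = Re(Z)/|Z| = 10/33.71 = 0.2966.
Step 5 — Type: Im(Z) = -32.2 ⇒ leading (phase φ = -72.7°).

PF = 0.2966 (leading, φ = -72.7°)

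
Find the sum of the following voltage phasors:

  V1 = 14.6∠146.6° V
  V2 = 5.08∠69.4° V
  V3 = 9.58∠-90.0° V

Step 1 — Convert each phasor to rectangular form:
  V1 = 14.6·(cos(146.6°) + j·sin(146.6°)) = -12.19 + j8.037 V
  V2 = 5.08·(cos(69.4°) + j·sin(69.4°)) = 1.787 + j4.755 V
  V3 = 9.58·(cos(-90.0°) + j·sin(-90.0°)) = 0 - j9.58 V
Step 2 — Sum components: V_total = -10.4 + j3.212 V.
Step 3 — Convert to polar: |V_total| = 10.89 V, ∠V_total = 162.8°.

V_total = 10.89∠162.8° V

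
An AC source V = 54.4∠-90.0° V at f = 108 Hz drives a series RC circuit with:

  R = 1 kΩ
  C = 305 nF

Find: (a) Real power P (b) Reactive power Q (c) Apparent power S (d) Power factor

Step 1 — Angular frequency: ω = 2π·f = 2π·108 = 678.6 rad/s.
Step 2 — Component impedances:
  R: Z = R = 1000 Ω
  C: Z = 1/(jωC) = -j/(ω·C) = 0 - j4832 Ω
Step 3 — Series combination: Z_total = R + C = 1000 - j4832 Ω = 4934∠-78.3° Ω.
Step 4 — Source phasor: V = 54.4∠-90.0° V = 0 - j54.4 V.
Step 5 — Current: I = V / Z = 0.0108 - j0.002235 A = 0.01103∠-11.7° A.
Step 6 — Complex power: S = V·I* = 0.1216 - j0.5873 VA.
Step 7 — Real power: P = Re(S) = 0.1216 W.
Step 8 — Reactive power: Q = Im(S) = -0.5873 VAR.
Step 9 — Apparent power: |S| = 0.5998 VA.
Step 10 — Power factor: PF = P/|S| = 0.2027 (leading).

(a) P = 0.1216 W  (b) Q = -0.5873 VAR  (c) S = 0.5998 VA  (d) PF = 0.2027 (leading)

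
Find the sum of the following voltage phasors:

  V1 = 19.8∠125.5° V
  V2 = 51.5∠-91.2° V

Step 1 — Convert each phasor to rectangular form:
  V1 = 19.8·(cos(125.5°) + j·sin(125.5°)) = -11.5 + j16.12 V
  V2 = 51.5·(cos(-91.2°) + j·sin(-91.2°)) = -1.079 - j51.49 V
Step 2 — Sum components: V_total = -12.58 - j35.37 V.
Step 3 — Convert to polar: |V_total| = 37.54 V, ∠V_total = -109.6°.

V_total = 37.54∠-109.6° V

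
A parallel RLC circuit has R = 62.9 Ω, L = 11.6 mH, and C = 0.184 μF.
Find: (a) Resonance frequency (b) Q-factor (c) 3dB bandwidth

Step 1 — Resonance: ω₀ = 1/√(LC) = 1/√(0.0116·1.84e-07) = 2.165e+04 rad/s.
Step 2 — f₀ = ω₀/(2π) = 3445 Hz.
Step 3 — Parallel Q: Q = R/(ω₀L) = 62.9/(2.165e+04·0.0116) = 0.2505.
Step 4 — Bandwidth: Δω = ω₀/Q = 8.64e+04 rad/s; BW = Δω/(2π) = 1.375e+04 Hz.

(a) f₀ = 3445 Hz  (b) Q = 0.2505  (c) BW = 1.375e+04 Hz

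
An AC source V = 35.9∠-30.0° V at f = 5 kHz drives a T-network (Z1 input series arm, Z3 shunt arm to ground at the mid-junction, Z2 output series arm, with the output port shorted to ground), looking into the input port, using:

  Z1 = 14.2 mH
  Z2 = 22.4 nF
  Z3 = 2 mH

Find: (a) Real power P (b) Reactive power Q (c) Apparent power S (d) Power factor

Step 1 — Angular frequency: ω = 2π·f = 2π·5000 = 3.142e+04 rad/s.
Step 2 — Component impedances:
  Z1: Z = jωL = j·3.142e+04·0.0142 = 0 + j446.1 Ω
  Z2: Z = 1/(jωC) = -j/(ω·C) = 0 - j1421 Ω
  Z3: Z = jωL = j·3.142e+04·0.002 = 0 + j62.83 Ω
Step 3 — With the output port shorted to ground, the output series arm Z2 runs from the junction to ground; the shunt arm Z3 also runs from the junction to ground. They appear in parallel: Z3 || Z2 = 0 + j65.74 Ω.
Step 4 — Series with input arm Z1: Z_in = Z1 + (Z3 || Z2) = 0 + j511.8 Ω = 511.8∠90.0° Ω.
Step 5 — Source phasor: V = 35.9∠-30.0° V = 31.09 - j17.95 V.
Step 6 — Current: I = V / Z = -0.03507 - j0.06074 A = 0.07014∠-120.0° A.
Step 7 — Complex power: S = V·I* = 0 + j2.518 VA.
Step 8 — Real power: P = Re(S) = 0 W.
Step 9 — Reactive power: Q = Im(S) = 2.518 VAR.
Step 10 — Apparent power: |S| = 2.518 VA.
Step 11 — Power factor: PF = P/|S| = 0 (lagging).

(a) P = 0 W  (b) Q = 2.518 VAR  (c) S = 2.518 VA  (d) PF = 0 (lagging)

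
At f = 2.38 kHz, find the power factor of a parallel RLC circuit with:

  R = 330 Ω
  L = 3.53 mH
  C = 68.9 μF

Step 1 — Angular frequency: ω = 2π·f = 2π·2380 = 1.495e+04 rad/s.
Step 2 — Component impedances:
  R: Z = R = 330 Ω
  L: Z = jωL = j·1.495e+04·0.00353 = 0 + j52.79 Ω
  C: Z = 1/(jωC) = -j/(ω·C) = 0 - j0.9706 Ω
Step 3 — Parallel combination: 1/Z_total = 1/R + 1/L + 1/C; Z_total = 0.002962 - j0.9887 Ω = 0.9887∠-89.8° Ω.
Step 4 — Power factor: PF = cos(φ) = Re(Z)/|Z| = 0.002962/0.9887 = 0.002996.
Step 5 — Type: Im(Z) = -0.9887 ⇒ leading (phase φ = -89.8°).

PF = 0.002996 (leading, φ = -89.8°)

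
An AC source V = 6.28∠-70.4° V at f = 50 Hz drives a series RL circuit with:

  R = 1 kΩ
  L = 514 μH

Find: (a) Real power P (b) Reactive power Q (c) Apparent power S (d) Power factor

Step 1 — Angular frequency: ω = 2π·f = 2π·50 = 314.2 rad/s.
Step 2 — Component impedances:
  R: Z = R = 1000 Ω
  L: Z = jωL = j·314.2·0.000514 = 0 + j0.1615 Ω
Step 3 — Series combination: Z_total = R + L = 1000 + j0.1615 Ω = 1000∠0.0° Ω.
Step 4 — Source phasor: V = 6.28∠-70.4° V = 2.107 - j5.916 V.
Step 5 — Current: I = V / Z = 0.002106 - j0.005916 A = 0.00628∠-70.4° A.
Step 6 — Complex power: S = V·I* = 0.03944 + j6.368e-06 VA.
Step 7 — Real power: P = Re(S) = 0.03944 W.
Step 8 — Reactive power: Q = Im(S) = 6.368e-06 VAR.
Step 9 — Apparent power: |S| = 0.03944 VA.
Step 10 — Power factor: PF = P/|S| = 1 (lagging).

(a) P = 0.03944 W  (b) Q = 6.368e-06 VAR  (c) S = 0.03944 VA  (d) PF = 1 (lagging)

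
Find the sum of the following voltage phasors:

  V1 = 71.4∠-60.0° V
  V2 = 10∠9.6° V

Step 1 — Convert each phasor to rectangular form:
  V1 = 71.4·(cos(-60.0°) + j·sin(-60.0°)) = 35.7 - j61.83 V
  V2 = 10·(cos(9.6°) + j·sin(9.6°)) = 9.86 + j1.668 V
Step 2 — Sum components: V_total = 45.56 - j60.17 V.
Step 3 — Convert to polar: |V_total| = 75.47 V, ∠V_total = -52.9°.

V_total = 75.47∠-52.9° V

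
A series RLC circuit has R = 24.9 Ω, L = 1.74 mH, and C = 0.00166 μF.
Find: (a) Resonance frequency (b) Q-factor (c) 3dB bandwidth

Step 1 — Resonance: ω₀ = 1/√(LC) = 1/√(0.00174·1.66e-09) = 5.884e+05 rad/s.
Step 2 — f₀ = ω₀/(2π) = 9.365e+04 Hz.
Step 3 — Series Q: Q = ω₀L/R = 5.884e+05·0.00174/24.9 = 41.12.
Step 4 — Bandwidth: Δω = ω₀/Q = 1.431e+04 rad/s; BW = Δω/(2π) = 2278 Hz.

(a) f₀ = 9.365e+04 Hz  (b) Q = 41.12  (c) BW = 2278 Hz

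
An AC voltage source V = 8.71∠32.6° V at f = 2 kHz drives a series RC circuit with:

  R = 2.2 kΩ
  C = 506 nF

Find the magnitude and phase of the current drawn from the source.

Step 1 — Angular frequency: ω = 2π·f = 2π·2000 = 1.257e+04 rad/s.
Step 2 — Component impedances:
  R: Z = R = 2200 Ω
  C: Z = 1/(jωC) = -j/(ω·C) = 0 - j157.3 Ω
Step 3 — Series combination: Z_total = R + C = 2200 - j157.3 Ω = 2206∠-4.1° Ω.
Step 4 — Source phasor: V = 8.71∠32.6° V = 7.338 + j4.693 V.
Step 5 — Ohm's law: I = V / Z_total = (7.338 + j4.693) / (2200 - j157.3) = 0.003167 + j0.002359 A.
Step 6 — Convert to polar: |I| = 0.003949 A, ∠I = 36.7°.

I = 0.003949∠36.7° A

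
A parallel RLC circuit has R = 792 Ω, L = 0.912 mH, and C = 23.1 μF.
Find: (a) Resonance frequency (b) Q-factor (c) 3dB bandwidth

Step 1 — Resonance: ω₀ = 1/√(LC) = 1/√(0.000912·2.31e-05) = 6890 rad/s.
Step 2 — f₀ = ω₀/(2π) = 1097 Hz.
Step 3 — Parallel Q: Q = R/(ω₀L) = 792/(6890·0.000912) = 126.
Step 4 — Bandwidth: Δω = ω₀/Q = 54.66 rad/s; BW = Δω/(2π) = 8.699 Hz.

(a) f₀ = 1097 Hz  (b) Q = 126  (c) BW = 8.699 Hz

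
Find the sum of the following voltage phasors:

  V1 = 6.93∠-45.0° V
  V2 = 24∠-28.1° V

Step 1 — Convert each phasor to rectangular form:
  V1 = 6.93·(cos(-45.0°) + j·sin(-45.0°)) = 4.9 - j4.9 V
  V2 = 24·(cos(-28.1°) + j·sin(-28.1°)) = 21.17 - j11.3 V
Step 2 — Sum components: V_total = 26.07 - j16.2 V.
Step 3 — Convert to polar: |V_total| = 30.7 V, ∠V_total = -31.9°.

V_total = 30.7∠-31.9° V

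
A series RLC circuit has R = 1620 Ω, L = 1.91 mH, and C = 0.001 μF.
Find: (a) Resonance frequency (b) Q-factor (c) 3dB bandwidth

Step 1 — Resonance condition Im(Z)=0 gives ω₀ = 1/√(LC).
Step 2 — ω₀ = 1/√(0.00191·1e-09) = 7.236e+05 rad/s.
Step 3 — f₀ = ω₀/(2π) = 1.152e+05 Hz.
Step 4 — Series Q: Q = ω₀L/R = 7.236e+05·0.00191/1620 = 0.8531.
Step 5 — 3dB bandwidth: Δω = ω₀/Q = 8.482e+05 rad/s; BW = Δω/(2π) = 1.35e+05 Hz.

(a) f₀ = 1.152e+05 Hz  (b) Q = 0.8531  (c) BW = 1.35e+05 Hz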